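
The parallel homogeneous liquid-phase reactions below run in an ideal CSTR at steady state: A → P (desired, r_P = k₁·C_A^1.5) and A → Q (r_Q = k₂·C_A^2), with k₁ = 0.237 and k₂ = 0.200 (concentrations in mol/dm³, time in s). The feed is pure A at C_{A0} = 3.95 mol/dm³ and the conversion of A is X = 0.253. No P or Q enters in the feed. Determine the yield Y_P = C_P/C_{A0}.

Exit C_A = C_{A0}(1−X) = 3.95×0.747 = 2.951 mol/dm³.
Rates in a CSTR are evaluated at the outlet concentration: r_P = 0.237×2.951^1.5 = 1.201, r_Q = 0.200×2.951^2 = 1.741.
Fraction of consumed A going to P: r_P/(r_P+r_Q) = 0.4082.
C_P = 0.4082·C_{A0}·X = 0.4082×3.95×0.253 = 0.408 mol/dm³; Y_P = C_P/C_{A0} = 0.103.

0.103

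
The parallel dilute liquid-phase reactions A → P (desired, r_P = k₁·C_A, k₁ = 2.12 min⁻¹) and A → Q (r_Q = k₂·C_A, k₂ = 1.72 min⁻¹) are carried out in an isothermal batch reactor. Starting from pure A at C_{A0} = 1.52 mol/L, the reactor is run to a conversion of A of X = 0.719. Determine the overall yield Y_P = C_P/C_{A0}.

C_A = C_{A0}(1−X) = 0.4271 mol/L.
Both paths are first order in A, so the instantaneous fraction to P is constant: dC_P/d(−C_A) = k₁/(k₁+k₂) = 0.5521.
C_P = 0.5521·(C_{A0}−C_A) = 0.5521×1.093 = 0.603 mol/L.
Y_P = C_P/C_{A0} = 0.6034/1.52 = 0.397.

0.397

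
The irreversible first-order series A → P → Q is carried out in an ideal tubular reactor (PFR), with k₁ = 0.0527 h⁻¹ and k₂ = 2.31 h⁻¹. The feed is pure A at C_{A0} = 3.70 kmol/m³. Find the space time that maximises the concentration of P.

Setting dC_P/dτ = 0 gives τ_opt = ln(k₂/k₁)/(k₂−k₁).
= ln(2.31/0.0527)/(2.31−0.0527) = ln(43.83)/2.257 = 3.780/2.257 = 1.67 h.

1.67 h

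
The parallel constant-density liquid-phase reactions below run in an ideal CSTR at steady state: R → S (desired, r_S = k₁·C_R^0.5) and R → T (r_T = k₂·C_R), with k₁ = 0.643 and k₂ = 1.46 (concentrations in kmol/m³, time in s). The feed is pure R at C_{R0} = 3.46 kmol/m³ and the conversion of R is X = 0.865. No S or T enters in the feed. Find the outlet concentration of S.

1.17 kmol/m³

Exit C_R = C_{R0}(1−X) = 3.46×0.135 = 0.4671 kmol/m³.
In a CSTR the entire volume is at exit conditions, so r_S = 0.643×0.4671^0.5 = 0.4395 and r_T = 1.46×0.4671 = 0.6820.
Fraction of consumed R going to S: r_S/(r_S+r_T) = 0.3919.
C_S = 0.3919·C_{R0}·X = 0.3919×3.46×0.865 = 1.17 kmol/m³.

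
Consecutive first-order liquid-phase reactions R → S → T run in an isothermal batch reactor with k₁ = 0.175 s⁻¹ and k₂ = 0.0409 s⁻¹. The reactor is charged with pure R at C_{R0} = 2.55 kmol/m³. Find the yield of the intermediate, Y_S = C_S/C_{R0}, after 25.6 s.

For first-order series with pure R initially, C_S(t) = k₁C_{R0}/(k₂−k₁)·(e^(−k₁t) − e^(−k₂t)).
e^(−k₁t) = e^(−0.175×25.6) = e^(−4.480) = 0.01133; e^(−k₂t) = e^(−1.047) = 0.3510.
C_S = 0.175×2.55/(0.0409−0.175) × (0.01133−0.3510) = (-3.328)×(-0.3396) = 1.130 kmol/m³.
Y_S = C_S/C_{R0} = 1.130/2.55 = 0.443.

0.443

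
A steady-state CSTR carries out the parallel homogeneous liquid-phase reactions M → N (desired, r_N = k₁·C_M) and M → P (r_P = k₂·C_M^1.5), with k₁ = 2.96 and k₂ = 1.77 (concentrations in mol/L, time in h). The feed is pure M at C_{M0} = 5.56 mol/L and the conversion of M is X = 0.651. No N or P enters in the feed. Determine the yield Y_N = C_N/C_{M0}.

0.355

Exit C_M = C_{M0}(1−X) = 5.56×0.349 = 1.940 mol/L.
A CSTR operates uniformly at the exit composition, giving r_N = 5.744 and r_P = 4.784 (each k·C_M^n at C_M = 1.940).
Fraction of consumed M going to N: r_N/(r_N+r_P) = 0.5456.
C_N = 0.5456·C_{M0}·X = 0.5456×5.56×0.651 = 1.97 mol/L; Y_N = C_N/C_{M0} = 0.355.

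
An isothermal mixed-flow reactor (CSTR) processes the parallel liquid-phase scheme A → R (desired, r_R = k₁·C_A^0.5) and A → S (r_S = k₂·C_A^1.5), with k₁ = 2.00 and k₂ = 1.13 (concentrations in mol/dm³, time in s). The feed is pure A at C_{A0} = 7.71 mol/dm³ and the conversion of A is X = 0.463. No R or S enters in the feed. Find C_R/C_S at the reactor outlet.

Exit C_A = C_{A0}(1−X) = 7.71×0.537 = 4.140 mol/dm³.
In a CSTR the entire volume is at exit conditions, so r_R = 2.00×4.140^0.5 = 4.070 and r_S = 1.13×4.140^1.5 = 9.520.
Overall selectivity = C_R/C_S = r_Rτ/(r_Sτ) = r_R/r_S = 0.427.

0.427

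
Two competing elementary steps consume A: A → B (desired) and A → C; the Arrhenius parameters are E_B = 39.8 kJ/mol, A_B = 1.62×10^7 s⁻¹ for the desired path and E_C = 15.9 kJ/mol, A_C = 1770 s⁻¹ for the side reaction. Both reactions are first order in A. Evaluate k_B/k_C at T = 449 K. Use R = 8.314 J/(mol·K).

With equal orders, S_{B/C} = k_B/k_C = (A_B/A_C)·exp[(E_C−E_B)/(RT)].
(E_C−E_B)/(RT) = (15.9−39.8)×10³/(8.314×449) = -23900/3733 = -6.402.
k_B/k_C = (1.62×10^7/1770)·exp(-6.402) = 9153 × 0.001658 = 15.2.
Since E_B > E_C, raising the temperature improves selectivity toward B.

15.2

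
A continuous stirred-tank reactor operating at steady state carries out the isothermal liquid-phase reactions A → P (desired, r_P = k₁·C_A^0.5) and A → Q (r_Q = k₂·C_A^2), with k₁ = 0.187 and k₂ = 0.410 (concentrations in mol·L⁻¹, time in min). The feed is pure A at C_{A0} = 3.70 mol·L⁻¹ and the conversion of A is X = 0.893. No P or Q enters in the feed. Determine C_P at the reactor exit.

Exit C_A = C_{A0}(1−X) = 3.70×0.107 = 0.3959 mol·L⁻¹.
A CSTR operates uniformly at the exit composition, giving r_P = 0.1177 and r_Q = 0.06426 (each k·C_A^n at C_A = 0.3959).
Fraction of consumed A going to P: r_P/(r_P+r_Q) = 0.6468.
C_P = 0.6468·C_{A0}·X = 0.6468×3.70×0.893 = 2.14 mol·L⁻¹.

2.14 mol·L⁻¹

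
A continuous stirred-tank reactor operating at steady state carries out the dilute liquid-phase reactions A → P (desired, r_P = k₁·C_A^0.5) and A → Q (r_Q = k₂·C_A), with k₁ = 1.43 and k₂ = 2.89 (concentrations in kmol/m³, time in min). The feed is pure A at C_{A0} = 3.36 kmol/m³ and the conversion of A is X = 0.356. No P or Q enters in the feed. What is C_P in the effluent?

0.301 kmol/m³

Exit C_A = C_{A0}(1−X) = 3.36×0.644 = 2.164 kmol/m³.
A CSTR operates uniformly at the exit composition, giving r_P = 2.104 and r_Q = 6.253 (each k·C_A^n at C_A = 2.164).
Fraction of consumed A going to P: r_P/(r_P+r_Q) = 0.2517.
C_P = 0.2517·C_{A0}·X = 0.2517×3.36×0.356 = 0.301 kmol/m³.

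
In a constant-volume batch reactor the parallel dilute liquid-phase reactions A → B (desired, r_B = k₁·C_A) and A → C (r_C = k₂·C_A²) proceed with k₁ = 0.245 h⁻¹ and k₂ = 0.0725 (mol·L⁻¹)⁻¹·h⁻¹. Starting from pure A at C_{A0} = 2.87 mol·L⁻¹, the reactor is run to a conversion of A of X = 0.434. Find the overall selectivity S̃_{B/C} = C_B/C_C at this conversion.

C_A = C_{A0}(1−X) = 1.624 mol·L⁻¹.
Along a PFR/batch, dC_B/dC_A = −r_B/(r_B+r_C) = −k₁/(k₁+k₂·C_A).
Integrating from C_{A0} to C_A: C_B = (0.245/0.0725)·ln[(0.245+0.0725·2.87)/(0.245+0.0725·1.62)] = 3.379·ln(0.4531/0.3628) = 0.7512 mol·L⁻¹.
C_C = (C_{A0}−C_A)−C_B = 0.4944 mol·L⁻¹; S̃_{B/C} = 0.7512/0.4944 = 1.52.

1.52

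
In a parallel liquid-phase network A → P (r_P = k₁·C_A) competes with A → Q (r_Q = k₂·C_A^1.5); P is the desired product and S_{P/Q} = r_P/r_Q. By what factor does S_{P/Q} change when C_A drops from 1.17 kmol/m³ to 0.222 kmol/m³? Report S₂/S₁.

2.30

S_{P/Q} = (k₁/k₂)·C_A^-0.5, so S₂/S₁ = (C_{A,2}/C_{A,1})^-0.5.
= (0.222/1.17)^(-0.5) = (0.1897)^(-0.5) = 2.30.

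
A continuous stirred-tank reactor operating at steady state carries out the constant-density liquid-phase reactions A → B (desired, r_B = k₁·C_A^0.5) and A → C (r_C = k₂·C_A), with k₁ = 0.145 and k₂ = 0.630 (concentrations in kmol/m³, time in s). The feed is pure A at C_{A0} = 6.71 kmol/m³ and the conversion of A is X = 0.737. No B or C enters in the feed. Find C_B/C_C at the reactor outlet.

0.173

Exit C_A = C_{A0}(1−X) = 6.71×0.263 = 1.765 kmol/m³.
Rates in a CSTR are evaluated at the outlet concentration: r_B = 0.145×1.765^0.5 = 0.1926, r_C = 0.630×1.765 = 1.112.
Overall selectivity = C_B/C_C = r_Bτ/(r_Cτ) = r_B/r_C = 0.173.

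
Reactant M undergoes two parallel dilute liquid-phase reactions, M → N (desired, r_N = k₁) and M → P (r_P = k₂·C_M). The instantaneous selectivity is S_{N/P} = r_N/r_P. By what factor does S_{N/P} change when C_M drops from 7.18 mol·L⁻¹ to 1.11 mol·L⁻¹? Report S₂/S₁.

S_{N/P} = (k₁/k₂)·C_M⁻¹, so S₂/S₁ = (C_{M,2}/C_{M,1})⁻¹.
= 7.18/1.11 = 6.47.
Selectivity toward N rises as C_M falls — low-concentration operation is favoured.

6.47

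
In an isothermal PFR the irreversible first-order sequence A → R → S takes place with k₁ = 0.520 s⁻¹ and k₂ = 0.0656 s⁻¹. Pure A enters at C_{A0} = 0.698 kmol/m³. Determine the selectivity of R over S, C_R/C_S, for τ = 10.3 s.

1.38

The intermediate concentration in a first-order A→B→C sequence is C_R = k₁C_{A0}(e^(−k₁τ) − e^(−k₂τ))/(k₂−k₁).
e^(−k₁τ) = e^(−0.520×10.3) = e^(−5.356) = 0.004720; e^(−k₂τ) = e^(−0.6757) = 0.5088.
C_R = 0.520×0.698/(0.0656−0.520) × (0.004720−0.5088) = (-0.7988)×(-0.5041) = 0.4027 kmol/m³.
C_A = C_{A0}e^(−k₁τ) = 0.003294 kmol/m³, so C_S = C_{A0}−C_A−C_R = 0.2921 kmol/m³; C_R/C_S = 1.38.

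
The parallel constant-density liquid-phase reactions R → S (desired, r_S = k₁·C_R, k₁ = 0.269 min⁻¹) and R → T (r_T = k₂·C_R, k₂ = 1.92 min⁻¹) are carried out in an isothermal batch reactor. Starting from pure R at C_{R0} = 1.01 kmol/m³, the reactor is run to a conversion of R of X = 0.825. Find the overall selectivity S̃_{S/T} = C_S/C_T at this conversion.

0.140

C_R = C_{R0}(1−X) = 0.1768 kmol/m³.
Both paths are first order in R, so the instantaneous fraction to S is constant: dC_S/d(−C_R) = k₁/(k₁+k₂) = 0.1229.
C_S = 0.1229·(C_{R0}−C_R) = 0.1229×0.8332 = 0.102 kmol/m³.
C_T = (C_{R0}−C_R)−C_S = 0.7309 kmol/m³; S̃_{S/T} = 0.1024/0.7309 = 0.140.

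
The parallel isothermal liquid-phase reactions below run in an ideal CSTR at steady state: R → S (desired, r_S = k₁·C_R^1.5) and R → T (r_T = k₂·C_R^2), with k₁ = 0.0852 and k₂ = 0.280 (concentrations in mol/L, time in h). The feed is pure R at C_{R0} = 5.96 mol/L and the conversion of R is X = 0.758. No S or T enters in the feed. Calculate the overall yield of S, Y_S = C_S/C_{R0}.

Exit C_R = C_{R0}(1−X) = 5.96×0.242 = 1.442 mol/L.
A CSTR operates uniformly at the exit composition, giving r_S = 0.1476 and r_T = 0.5825 (each k·C_R^n at C_R = 1.442).
Fraction of consumed R going to S: r_S/(r_S+r_T) = 0.2021.
C_S = 0.2021·C_{R0}·X = 0.2021×5.96×0.758 = 0.913 mol/L; Y_S = C_S/C_{R0} = 0.153.

0.153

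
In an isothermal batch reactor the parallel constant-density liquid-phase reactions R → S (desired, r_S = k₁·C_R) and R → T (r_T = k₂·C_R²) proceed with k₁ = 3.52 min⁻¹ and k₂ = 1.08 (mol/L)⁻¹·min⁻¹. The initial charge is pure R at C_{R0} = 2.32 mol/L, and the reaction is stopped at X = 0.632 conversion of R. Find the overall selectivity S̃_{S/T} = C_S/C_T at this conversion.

2.10

C_R = C_{R0}(1−X) = 0.8538 mol/L.
Along a PFR/batch, dC_S/dC_R = −r_S/(r_S+r_T) = −k₁/(k₁+k₂·C_R).
Integrating from C_{R0} to C_R: C_S = (3.52/1.08)·ln[(3.52+1.08·2.32)/(3.52+1.08·0.854)] = 3.259·ln(6.026/4.442) = 0.9937 mol/L.
C_T = (C_{R0}−C_R)−C_S = 0.4725 mol/L; S̃_{S/T} = 0.9937/0.4725 = 2.10.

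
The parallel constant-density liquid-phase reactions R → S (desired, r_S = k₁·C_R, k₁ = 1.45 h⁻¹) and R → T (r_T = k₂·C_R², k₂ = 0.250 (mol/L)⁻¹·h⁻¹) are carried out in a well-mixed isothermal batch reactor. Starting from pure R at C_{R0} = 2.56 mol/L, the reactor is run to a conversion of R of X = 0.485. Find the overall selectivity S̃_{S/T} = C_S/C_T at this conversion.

C_R = C_{R0}(1−X) = 1.318 mol/L.
Along a PFR/batch, dC_S/dC_R = −r_S/(r_S+r_T) = −k₁/(k₁+k₂·C_R).
Integrating from C_{R0} to C_R: C_S = (1.45/0.250)·ln[(1.45+0.250·2.56)/(1.45+0.250·1.32)] = 5.800·ln(2.090/1.780) = 0.9325 mol/L.
C_T = (C_{R0}−C_R)−C_S = 0.3091 mol/L; S̃_{S/T} = 0.9325/0.3091 = 3.02.

3.02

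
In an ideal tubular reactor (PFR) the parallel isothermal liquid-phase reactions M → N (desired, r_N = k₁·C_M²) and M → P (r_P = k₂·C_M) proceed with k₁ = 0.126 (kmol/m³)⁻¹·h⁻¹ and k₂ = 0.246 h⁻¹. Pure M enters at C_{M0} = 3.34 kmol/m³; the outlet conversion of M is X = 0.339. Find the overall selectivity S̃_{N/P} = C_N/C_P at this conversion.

1.41

C_M = C_{M0}(1−X) = 2.208 kmol/m³.
Along a PFR/batch, dC_P/dC_M = −r_P/(r_N+r_P) = −k₂/(k₂+k₁·C_M).
Integrating from C_{M0} to C_M: C_P = (0.246/0.126)·ln[(0.246+0.126·3.34)/(0.246+0.126·2.21)] = 1.952·ln(0.6668/0.5242) = 0.4700 kmol/m³.
Then C_N = (C_{M0}−C_M) − C_P = 1.132 − 0.4700 = 0.6623 kmol/m³.
S̃_{N/P} = C_N/C_P = 0.6623/0.4700 = 1.41.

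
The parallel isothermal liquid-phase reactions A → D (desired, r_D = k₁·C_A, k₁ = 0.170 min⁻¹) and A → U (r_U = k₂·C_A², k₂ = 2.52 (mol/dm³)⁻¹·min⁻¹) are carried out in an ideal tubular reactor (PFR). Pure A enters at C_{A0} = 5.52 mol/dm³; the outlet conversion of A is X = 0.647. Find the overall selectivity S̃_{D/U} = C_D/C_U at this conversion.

0.0196

C_A = C_{A0}(1−X) = 1.949 mol/dm³.
Along a PFR/batch, dC_D/dC_A = −r_D/(r_D+r_U) = −k₁/(k₁+k₂·C_A).
Integrating from C_{A0} to C_A: C_D = (0.170/2.52)·ln[(0.170+2.52·5.52)/(0.170+2.52·1.95)] = 0.06746·ln(14.08/5.080) = 0.06877 mol/dm³.
C_U = (C_{A0}−C_A)−C_D = 3.503 mol/dm³; S̃_{D/U} = 0.06877/3.503 = 0.0196.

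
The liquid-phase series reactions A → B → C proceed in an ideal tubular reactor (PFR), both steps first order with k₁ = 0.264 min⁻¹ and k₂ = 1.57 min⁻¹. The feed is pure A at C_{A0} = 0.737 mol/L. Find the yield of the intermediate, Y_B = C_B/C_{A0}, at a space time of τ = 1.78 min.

0.114

The intermediate concentration in a first-order A→B→C sequence is C_B = k₁C_{A0}(e^(−k₁τ) − e^(−k₂τ))/(k₂−k₁).
e^(−k₁τ) = e^(−0.264×1.78) = e^(−0.4699) = 0.6251; e^(−k₂τ) = e^(−2.795) = 0.06114.
C_B = 0.264×0.737/(1.57−0.264) × (0.6251−0.06114) = 0.1490×0.5639 = 0.08401 mol/L.
Y_B = C_B/C_{A0} = 0.08401/0.737 = 0.114.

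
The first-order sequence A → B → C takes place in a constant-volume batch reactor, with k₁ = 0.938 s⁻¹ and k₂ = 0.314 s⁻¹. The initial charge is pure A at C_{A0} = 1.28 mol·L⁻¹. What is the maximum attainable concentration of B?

Evaluating C_B at t_opt = ln(k₂/k₁)/(k₂−k₁) gives C_{B,max}/C_{A0} = (k₁/k₂)^[k₂/(k₂−k₁)].
= (0.938/0.314)^(0.314/(0.314−0.938)) = (2.987)^(-0.5032) = 0.5766.
C_{B,max} = 0.5766×1.28 = 0.738 mol·L⁻¹.

0.738 mol·L⁻¹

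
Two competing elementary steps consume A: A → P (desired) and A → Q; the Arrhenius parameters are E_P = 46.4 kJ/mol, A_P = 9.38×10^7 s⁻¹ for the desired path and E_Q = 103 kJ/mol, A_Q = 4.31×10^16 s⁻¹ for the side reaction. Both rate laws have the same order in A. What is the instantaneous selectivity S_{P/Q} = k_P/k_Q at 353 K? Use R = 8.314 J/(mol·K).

With equal orders, S_{P/Q} = k_P/k_Q = (A_P/A_Q)·exp[(E_Q−E_P)/(RT)].
(E_Q−E_P)/(RT) = (103−46.4)×10³/(8.314×353) = 56600/2935 = 19.29.
k_P/k_Q = (9.38×10^7/4.31×10^16)·exp(19.29) = 2.176×10^-9 × 2.375×10^8 = 0.517.

0.517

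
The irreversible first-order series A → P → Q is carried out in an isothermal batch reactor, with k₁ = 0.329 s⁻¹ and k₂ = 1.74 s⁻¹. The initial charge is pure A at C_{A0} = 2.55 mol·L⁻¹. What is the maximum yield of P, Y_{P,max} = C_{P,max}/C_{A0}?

Evaluating C_P at t_opt = ln(k₂/k₁)/(k₂−k₁) gives C_{P,max}/C_{A0} = (k₁/k₂)^[k₂/(k₂−k₁)].
= (0.329/1.74)^(1.74/(1.74−0.329)) = (0.1891)^(1.233) = 0.1282.

0.128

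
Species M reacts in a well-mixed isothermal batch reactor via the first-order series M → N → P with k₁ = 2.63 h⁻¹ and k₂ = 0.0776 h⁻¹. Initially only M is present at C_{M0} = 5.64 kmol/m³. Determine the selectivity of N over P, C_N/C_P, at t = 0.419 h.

For first-order series with pure M initially, C_N(t) = k₁C_{M0}/(k₂−k₁)·(e^(−k₁t) − e^(−k₂t)).
e^(−k₁t) = e^(−2.63×0.419) = e^(−1.102) = 0.3322; e^(−k₂t) = e^(−0.03251) = 0.9680.
C_N = 2.63×5.64/(0.0776−2.63) × (0.3322−0.9680) = (-5.811)×(-0.6358) = 3.695 kmol/m³.
C_M = C_{M0}e^(−k₁t) = 1.874 kmol/m³, so C_P = C_{M0}−C_M−C_N = 0.07141 kmol/m³; C_N/C_P = 51.7.

51.7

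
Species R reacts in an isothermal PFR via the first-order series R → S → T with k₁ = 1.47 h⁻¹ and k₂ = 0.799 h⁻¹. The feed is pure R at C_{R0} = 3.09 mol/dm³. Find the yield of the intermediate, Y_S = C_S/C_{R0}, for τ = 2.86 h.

For first-order series with pure R initially, C_S(τ) = k₁C_{R0}/(k₂−k₁)·(e^(−k₁τ) − e^(−k₂τ)).
e^(−k₁τ) = e^(−1.47×2.86) = e^(−4.204) = 0.01493; e^(−k₂τ) = e^(−2.285) = 0.1018.
C_S = 1.47×3.09/(0.799−1.47) × (0.01493−0.1018) = (-6.769)×(-0.08683) = 0.5878 mol/dm³.
Y_S = C_S/C_{R0} = 0.5878/3.09 = 0.190.

0.190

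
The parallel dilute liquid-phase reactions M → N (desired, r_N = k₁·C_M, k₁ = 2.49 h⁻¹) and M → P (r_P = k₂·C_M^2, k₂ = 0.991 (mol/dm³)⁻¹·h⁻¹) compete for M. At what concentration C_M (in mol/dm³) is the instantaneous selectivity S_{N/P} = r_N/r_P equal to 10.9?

S_{N/P} = (k₁/k₂)·C_M⁻¹ ⇒ C_M = (S·k₂/k₁)^(-1).
= (10.9×0.991/2.49)^(-1) = (4.338)^(-1) = 0.231 mol/dm³.

0.231 mol/dm³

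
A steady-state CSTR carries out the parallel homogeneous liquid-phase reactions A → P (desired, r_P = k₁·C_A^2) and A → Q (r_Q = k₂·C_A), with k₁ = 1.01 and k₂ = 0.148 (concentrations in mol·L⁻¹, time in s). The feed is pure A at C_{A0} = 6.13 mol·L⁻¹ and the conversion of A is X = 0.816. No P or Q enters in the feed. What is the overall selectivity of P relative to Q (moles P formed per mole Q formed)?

Exit C_A = C_{A0}(1−X) = 6.13×0.184 = 1.128 mol·L⁻¹.
A CSTR operates uniformly at the exit composition, giving r_P = 1.285 and r_Q = 0.1669 (each k·C_A^n at C_A = 1.128).
Overall selectivity = C_P/C_Q = r_Pτ/(r_Qτ) = r_P/r_Q = 7.70.

7.70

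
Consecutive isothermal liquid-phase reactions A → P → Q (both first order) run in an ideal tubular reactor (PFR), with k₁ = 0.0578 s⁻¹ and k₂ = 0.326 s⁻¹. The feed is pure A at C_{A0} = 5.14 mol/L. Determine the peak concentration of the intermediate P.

0.628 mol/L

Evaluating C_P at τ_opt = ln(k₂/k₁)/(k₂−k₁) gives C_{P,max}/C_{A0} = (k₁/k₂)^[k₂/(k₂−k₁)].
= (0.0578/0.326)^(0.326/(0.326−0.0578)) = (0.1773)^(1.216) = 0.1221.
C_{P,max} = 0.1221×5.14 = 0.628 mol/L.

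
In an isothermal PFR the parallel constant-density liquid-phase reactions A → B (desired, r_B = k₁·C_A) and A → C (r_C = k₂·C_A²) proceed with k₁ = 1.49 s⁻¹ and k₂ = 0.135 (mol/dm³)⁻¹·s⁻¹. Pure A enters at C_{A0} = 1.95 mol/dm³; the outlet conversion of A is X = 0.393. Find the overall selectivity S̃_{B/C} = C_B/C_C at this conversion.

7.06

C_A = C_{A0}(1−X) = 1.184 mol/dm³.
Along a PFR/batch, dC_B/dC_A = −r_B/(r_B+r_C) = −k₁/(k₁+k₂·C_A).
Integrating from C_{A0} to C_A: C_B = (1.49/0.135)·ln[(1.49+0.135·1.95)/(1.49+0.135·1.18)] = 11.04·ln(1.753/1.650) = 0.6713 mol/dm³.
C_C = (C_{A0}−C_A)−C_B = 0.09506 mol/dm³; S̃_{B/C} = 0.6713/0.09506 = 7.06.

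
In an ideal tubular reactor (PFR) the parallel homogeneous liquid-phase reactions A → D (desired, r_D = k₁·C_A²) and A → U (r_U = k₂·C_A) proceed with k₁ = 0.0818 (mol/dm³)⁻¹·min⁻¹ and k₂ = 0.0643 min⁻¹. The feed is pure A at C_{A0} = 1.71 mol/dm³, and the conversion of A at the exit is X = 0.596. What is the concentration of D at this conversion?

0.607 mol/dm³

C_A = C_{A0}(1−X) = 0.6908 mol/dm³.
Along a PFR/batch, dC_U/dC_A = −r_U/(r_D+r_U) = −k₂/(k₂+k₁·C_A).
Integrating from C_{A0} to C_A: C_U = (0.0643/0.0818)·ln[(0.0643+0.0818·1.71)/(0.0643+0.0818·0.691)] = 0.7861·ln(0.2042/0.1208) = 0.4125 mol/dm³.
Then C_D = (C_{A0}−C_A) − C_U = 1.019 − 0.4125 = 0.6067 mol/dm³.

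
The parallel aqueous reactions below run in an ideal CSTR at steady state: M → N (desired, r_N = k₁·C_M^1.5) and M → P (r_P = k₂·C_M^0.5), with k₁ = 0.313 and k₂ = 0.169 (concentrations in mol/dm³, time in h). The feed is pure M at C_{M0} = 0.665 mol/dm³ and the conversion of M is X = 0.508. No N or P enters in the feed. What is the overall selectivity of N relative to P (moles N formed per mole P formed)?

Exit C_M = C_{M0}(1−X) = 0.665×0.492 = 0.3272 mol/dm³.
A CSTR operates uniformly at the exit composition, giving r_N = 0.05858 and r_P = 0.09667 (each k·C_M^n at C_M = 0.3272).
Overall selectivity = C_N/C_P = r_Nτ/(r_Pτ) = r_N/r_P = 0.606.

0.606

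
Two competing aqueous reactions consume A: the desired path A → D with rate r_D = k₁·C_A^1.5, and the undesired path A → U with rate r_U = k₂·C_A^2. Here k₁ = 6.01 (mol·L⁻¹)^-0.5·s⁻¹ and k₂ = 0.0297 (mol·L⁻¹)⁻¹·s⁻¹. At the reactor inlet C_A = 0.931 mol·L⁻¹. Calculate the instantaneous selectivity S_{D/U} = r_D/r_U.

210

S_{D/U} = r_D/r_U = (k₁·C_A^1.5)/(k₂·C_A^2) = (k₁/k₂)·C_A^-0.5.
= (6.01×0.9310^1.5) / (0.0297×0.9310^2) = 5.399/0.02574 = 210.
The undesired path is higher order in A, so low C_A (CSTR or dilute feed) favours D.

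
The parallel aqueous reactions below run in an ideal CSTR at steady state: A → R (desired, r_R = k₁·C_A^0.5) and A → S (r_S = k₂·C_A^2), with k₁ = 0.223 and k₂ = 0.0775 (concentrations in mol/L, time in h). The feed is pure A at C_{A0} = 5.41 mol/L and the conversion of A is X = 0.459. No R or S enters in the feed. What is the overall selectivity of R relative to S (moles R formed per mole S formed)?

Exit C_A = C_{A0}(1−X) = 5.41×0.541 = 2.927 mol/L.
A CSTR operates uniformly at the exit composition, giving r_R = 0.3815 and r_S = 0.6639 (each k·C_A^n at C_A = 2.927).
Overall selectivity = C_R/C_S = r_Rτ/(r_Sτ) = r_R/r_S = 0.575.

0.575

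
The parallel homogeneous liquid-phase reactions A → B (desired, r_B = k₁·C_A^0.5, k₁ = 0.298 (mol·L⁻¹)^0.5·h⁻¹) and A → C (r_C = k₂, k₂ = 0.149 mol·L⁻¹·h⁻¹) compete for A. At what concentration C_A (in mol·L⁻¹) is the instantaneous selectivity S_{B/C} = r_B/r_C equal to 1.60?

S_{B/C} = (k₁/k₂)·C_A^0.5 ⇒ C_A = (S·k₂/k₁)^(2).
= (1.60×0.149/0.298)^(2) = (0.8000)^(2) = 0.640 mol·L⁻¹.

0.640 mol·L⁻¹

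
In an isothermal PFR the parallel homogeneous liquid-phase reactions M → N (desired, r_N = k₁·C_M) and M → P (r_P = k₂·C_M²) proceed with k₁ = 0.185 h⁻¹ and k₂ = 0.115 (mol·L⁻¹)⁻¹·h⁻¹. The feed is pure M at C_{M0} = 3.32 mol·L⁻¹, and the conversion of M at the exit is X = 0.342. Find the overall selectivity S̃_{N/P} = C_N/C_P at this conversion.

C_M = C_{M0}(1−X) = 2.185 mol·L⁻¹.
Along a PFR/batch, dC_N/dC_M = −r_N/(r_N+r_P) = −k₁/(k₁+k₂·C_M).
Integrating from C_{M0} to C_M: C_N = (0.185/0.115)·ln[(0.185+0.115·3.32)/(0.185+0.115·2.18)] = 1.609·ln(0.5668/0.4362) = 0.4212 mol·L⁻¹.
C_P = (C_{M0}−C_M)−C_N = 0.7142 mol·L⁻¹; S̃_{N/P} = 0.4212/0.7142 = 0.590.

0.590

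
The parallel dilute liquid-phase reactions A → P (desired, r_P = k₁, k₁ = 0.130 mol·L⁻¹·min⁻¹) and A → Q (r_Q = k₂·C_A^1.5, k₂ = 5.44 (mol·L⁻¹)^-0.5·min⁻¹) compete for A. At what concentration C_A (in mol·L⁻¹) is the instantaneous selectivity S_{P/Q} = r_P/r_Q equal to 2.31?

0.0475 mol·L⁻¹

S_{P/Q} = (k₁/k₂)·C_A^-1.5 ⇒ C_A = (S·k₂/k₁)^(1/(-1.5)).
= (2.31×5.44/0.130)^(-0.6667) = (96.66)^(-0.6667) = 0.0475 mol·L⁻¹.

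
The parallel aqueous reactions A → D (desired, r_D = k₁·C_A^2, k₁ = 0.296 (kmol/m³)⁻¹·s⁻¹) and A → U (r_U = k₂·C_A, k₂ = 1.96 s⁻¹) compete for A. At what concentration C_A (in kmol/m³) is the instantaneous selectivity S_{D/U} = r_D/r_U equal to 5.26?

34.8 kmol/m³

S_{D/U} = (k₁/k₂)·C_A ⇒ C_A = S·k₂/k₁.
= 5.26×1.96/0.296 = 34.8 kmol/m³.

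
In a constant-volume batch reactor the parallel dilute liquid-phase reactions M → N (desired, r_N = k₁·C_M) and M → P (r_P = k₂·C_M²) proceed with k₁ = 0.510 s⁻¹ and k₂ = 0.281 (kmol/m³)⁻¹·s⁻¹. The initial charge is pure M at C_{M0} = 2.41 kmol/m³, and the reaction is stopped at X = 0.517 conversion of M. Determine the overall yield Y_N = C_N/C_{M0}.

C_M = C_{M0}(1−X) = 1.164 kmol/m³.
Along a PFR/batch, dC_N/dC_M = −r_N/(r_N+r_P) = −k₁/(k₁+k₂·C_M).
Integrating from C_{M0} to C_M: C_N = (0.510/0.281)·ln[(0.510+0.281·2.41)/(0.510+0.281·1.16)] = 1.815·ln(1.187/0.8371) = 0.6342 kmol/m³.
Y_N = C_N/C_{M0} = 0.6342/2.41 = 0.263.

0.263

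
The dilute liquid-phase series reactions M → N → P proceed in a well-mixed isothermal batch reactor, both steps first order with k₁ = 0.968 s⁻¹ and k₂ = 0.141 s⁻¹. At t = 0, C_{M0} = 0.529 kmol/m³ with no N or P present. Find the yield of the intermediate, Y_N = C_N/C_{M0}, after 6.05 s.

For first-order series with pure M initially, C_N(t) = k₁C_{M0}/(k₂−k₁)·(e^(−k₁t) − e^(−k₂t)).
e^(−k₁t) = e^(−0.968×6.05) = e^(−5.856) = 0.002862; e^(−k₂t) = e^(−0.8530) = 0.4261.
C_N = 0.968×0.529/(0.141−0.968) × (0.002862−0.4261) = (-0.6192)×(-0.4233) = 0.2621 kmol/m³.
Y_N = C_N/C_{M0} = 0.2621/0.529 = 0.495.

0.495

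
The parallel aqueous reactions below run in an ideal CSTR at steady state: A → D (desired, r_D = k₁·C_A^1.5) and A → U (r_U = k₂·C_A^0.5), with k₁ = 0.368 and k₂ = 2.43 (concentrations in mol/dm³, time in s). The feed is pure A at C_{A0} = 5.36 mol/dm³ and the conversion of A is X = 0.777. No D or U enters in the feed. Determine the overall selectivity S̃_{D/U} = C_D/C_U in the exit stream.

0.181

Exit C_A = C_{A0}(1−X) = 5.36×0.223 = 1.195 mol/dm³.
In a CSTR the entire volume is at exit conditions, so r_D = 0.368×1.195^1.5 = 0.4809 and r_U = 2.43×1.195^0.5 = 2.657.
Overall selectivity = C_D/C_U = r_Dτ/(r_Uτ) = r_D/r_U = 0.181.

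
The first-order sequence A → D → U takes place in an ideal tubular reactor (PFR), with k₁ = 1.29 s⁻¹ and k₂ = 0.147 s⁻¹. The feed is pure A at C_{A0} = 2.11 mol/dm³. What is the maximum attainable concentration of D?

1.60 mol/dm³

Evaluating C_D at τ_opt = ln(k₂/k₁)/(k₂−k₁) gives C_{D,max}/C_{A0} = (k₁/k₂)^[k₂/(k₂−k₁)].
= (1.29/0.147)^(0.147/(0.147−1.29)) = (8.776)^(-0.1286) = 0.7563.
C_{D,max} = 0.7563×2.11 = 1.60 mol/dm³.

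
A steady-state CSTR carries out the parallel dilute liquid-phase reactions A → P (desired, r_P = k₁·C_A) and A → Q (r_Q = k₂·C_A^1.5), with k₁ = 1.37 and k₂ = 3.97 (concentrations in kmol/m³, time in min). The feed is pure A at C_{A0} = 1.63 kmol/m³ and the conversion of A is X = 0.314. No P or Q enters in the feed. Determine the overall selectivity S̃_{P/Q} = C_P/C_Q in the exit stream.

0.326

Exit C_A = C_{A0}(1−X) = 1.63×0.686 = 1.118 kmol/m³.
Rates in a CSTR are evaluated at the outlet concentration: r_P = 1.37×1.118 = 1.532, r_Q = 3.97×1.118^1.5 = 4.694.
Overall selectivity = C_P/C_Q = r_Pτ/(r_Qτ) = r_P/r_Q = 0.326.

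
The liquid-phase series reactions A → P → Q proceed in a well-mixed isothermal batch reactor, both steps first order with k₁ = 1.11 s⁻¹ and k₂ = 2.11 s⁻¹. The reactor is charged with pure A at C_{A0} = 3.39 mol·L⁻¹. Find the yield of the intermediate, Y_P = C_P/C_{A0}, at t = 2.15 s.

The intermediate concentration in a first-order A→B→C sequence is C_P = k₁C_{A0}(e^(−k₁t) − e^(−k₂t))/(k₂−k₁).
e^(−k₁t) = e^(−1.11×2.15) = e^(−2.387) = 0.09195; e^(−k₂t) = e^(−4.536) = 0.01071.
C_P = 1.11×3.39/(2.11−1.11) × (0.09195−0.01071) = 3.763×0.08124 = 0.3057 mol·L⁻¹.
Y_P = C_P/C_{A0} = 0.3057/3.39 = 0.0902.

0.0902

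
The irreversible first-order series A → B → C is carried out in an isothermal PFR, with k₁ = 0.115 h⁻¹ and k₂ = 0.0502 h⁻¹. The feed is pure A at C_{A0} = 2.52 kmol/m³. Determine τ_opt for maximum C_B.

12.8 h

For first-order series the maximum of C_B occurs at τ_opt = ln(k₂/k₁)/(k₂−k₁).
= ln(0.0502/0.115)/(0.0502−0.115) = ln(0.4365)/-0.06480 = -0.8289/-0.06480 = 12.8 h.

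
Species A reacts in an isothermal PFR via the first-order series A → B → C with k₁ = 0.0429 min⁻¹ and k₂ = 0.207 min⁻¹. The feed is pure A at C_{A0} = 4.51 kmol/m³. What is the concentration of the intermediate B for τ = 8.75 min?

0.617 kmol/m³

The intermediate concentration in a first-order A→B→C sequence is C_B = k₁C_{A0}(e^(−k₁τ) − e^(−k₂τ))/(k₂−k₁).
e^(−k₁τ) = e^(−0.0429×8.75) = e^(−0.3754) = 0.6870; e^(−k₂τ) = e^(−1.811) = 0.1634.
C_B = 0.0429×4.51/(0.207−0.0429) × (0.6870−0.1634) = 1.179×0.5236 = 0.6173 kmol/m³.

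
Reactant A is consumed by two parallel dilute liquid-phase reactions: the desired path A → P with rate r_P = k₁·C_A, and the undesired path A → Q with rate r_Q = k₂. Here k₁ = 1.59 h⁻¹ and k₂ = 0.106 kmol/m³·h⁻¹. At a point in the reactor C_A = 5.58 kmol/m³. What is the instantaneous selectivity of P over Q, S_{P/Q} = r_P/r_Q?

83.7

S_{P/Q} = r_P/r_Q = (k₁·C_A)/(k₂) = (k₁/k₂)·C_A.
= (1.59×5.580) / (0.106) = 8.872/0.1060 = 83.7.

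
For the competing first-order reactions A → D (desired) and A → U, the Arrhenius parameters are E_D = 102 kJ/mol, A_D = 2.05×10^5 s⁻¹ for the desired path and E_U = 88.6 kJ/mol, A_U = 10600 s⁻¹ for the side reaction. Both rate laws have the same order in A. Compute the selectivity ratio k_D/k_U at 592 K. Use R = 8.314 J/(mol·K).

k_D/k_U = (A_D/A_U)·exp[−(E_D−E_U)/(RT)] = (A_D/A_U)·exp[(E_U−E_D)/(RT)].
(E_U−E_D)/(RT) = (88.6−102)×10³/(8.314×592) = -13400/4922 = -2.723.
k_D/k_U = (2.05×10^5/10600)·exp(-2.723) = 19.34 × 0.06571 = 1.27.

1.27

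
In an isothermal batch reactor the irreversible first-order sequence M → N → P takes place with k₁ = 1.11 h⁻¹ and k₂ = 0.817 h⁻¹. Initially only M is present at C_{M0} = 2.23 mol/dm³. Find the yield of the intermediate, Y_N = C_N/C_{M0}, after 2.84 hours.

0.210

For first-order series with pure M initially, C_N(t) = k₁C_{M0}/(k₂−k₁)·(e^(−k₁t) − e^(−k₂t)).
e^(−k₁t) = e^(−1.11×2.84) = e^(−3.152) = 0.04275; e^(−k₂t) = e^(−2.320) = 0.09825.
C_N = 1.11×2.23/(0.817−1.11) × (0.04275−0.09825) = (-8.448)×(-0.05550) = 0.4688 mol/dm³.
Y_N = C_N/C_{M0} = 0.4688/2.23 = 0.210.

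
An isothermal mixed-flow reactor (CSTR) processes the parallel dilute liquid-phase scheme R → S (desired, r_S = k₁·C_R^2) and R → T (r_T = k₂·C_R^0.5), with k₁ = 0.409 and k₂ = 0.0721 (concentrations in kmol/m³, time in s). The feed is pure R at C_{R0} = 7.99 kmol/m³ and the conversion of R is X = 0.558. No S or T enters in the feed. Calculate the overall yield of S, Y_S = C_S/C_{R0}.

0.544

Exit C_R = C_{R0}(1−X) = 7.99×0.442 = 3.532 kmol/m³.
A CSTR operates uniformly at the exit composition, giving r_S = 5.101 and r_T = 0.1355 (each k·C_R^n at C_R = 3.532).
Fraction of consumed R going to S: r_S/(r_S+r_T) = 0.9741.
C_S = 0.9741·C_{R0}·X = 0.9741×7.99×0.558 = 4.34 kmol/m³; Y_S = C_S/C_{R0} = 0.544.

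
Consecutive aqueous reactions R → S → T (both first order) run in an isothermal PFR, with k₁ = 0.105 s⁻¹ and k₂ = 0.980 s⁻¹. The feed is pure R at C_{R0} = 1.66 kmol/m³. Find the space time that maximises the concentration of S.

2.55 s

The intermediate peaks when r₁ = r₂, i.e. k₁e^(−k₁τ) = k₂e^(−k₂τ), giving τ_opt = ln(k₂/k₁)/(k₂−k₁).
= ln(0.980/0.105)/(0.980−0.105) = ln(9.333)/0.8750 = 2.234/0.8750 = 2.55 s.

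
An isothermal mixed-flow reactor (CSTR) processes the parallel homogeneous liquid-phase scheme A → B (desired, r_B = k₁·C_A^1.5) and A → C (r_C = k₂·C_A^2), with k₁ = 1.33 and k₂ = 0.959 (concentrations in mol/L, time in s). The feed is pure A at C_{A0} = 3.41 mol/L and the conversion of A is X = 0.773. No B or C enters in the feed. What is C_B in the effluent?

1.61 mol/L

Exit C_A = C_{A0}(1−X) = 3.41×0.227 = 0.7741 mol/L.
A CSTR operates uniformly at the exit composition, giving r_B = 0.9058 and r_C = 0.5746 (each k·C_A^n at C_A = 0.7741).
Fraction of consumed A going to B: r_B/(r_B+r_C) = 0.6118.
C_B = 0.6118·C_{A0}·X = 0.6118×3.41×0.773 = 1.61 mol/L.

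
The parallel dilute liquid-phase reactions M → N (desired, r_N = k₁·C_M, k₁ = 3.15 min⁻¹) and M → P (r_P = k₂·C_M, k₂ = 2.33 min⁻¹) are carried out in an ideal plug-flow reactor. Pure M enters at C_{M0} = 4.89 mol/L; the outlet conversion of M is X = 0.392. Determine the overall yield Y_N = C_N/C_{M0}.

0.225

C_M = C_{M0}(1−X) = 2.973 mol/L.
Both paths are first order in M, so the instantaneous fraction to N is constant: dC_N/d(−C_M) = k₁/(k₁+k₂) = 0.5748.
C_N = 0.5748·(C_{M0}−C_M) = 0.5748×1.917 = 1.10 mol/L.
Y_N = C_N/C_{M0} = 1.102/4.89 = 0.225.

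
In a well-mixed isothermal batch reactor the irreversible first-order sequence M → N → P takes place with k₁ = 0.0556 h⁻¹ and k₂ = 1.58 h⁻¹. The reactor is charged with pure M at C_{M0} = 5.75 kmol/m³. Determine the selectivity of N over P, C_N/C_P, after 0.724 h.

Solving the coupled first-order balances gives C_N(t) = [k₁/(k₂−k₁)]·C_{M0}·(e^(−k₁t) − e^(−k₂t)).
e^(−k₁t) = e^(−0.0556×0.724) = e^(−0.04025) = 0.9605; e^(−k₂t) = e^(−1.144) = 0.3186.
C_N = 0.0556×5.75/(1.58−0.0556) × (0.9605−0.3186) = 0.2097×0.6420 = 0.1346 kmol/m³.
C_M = C_{M0}e^(−k₁t) = 5.523 kmol/m³, so C_P = C_{M0}−C_M−C_N = 0.09223 kmol/m³; C_N/C_P = 1.46.

1.46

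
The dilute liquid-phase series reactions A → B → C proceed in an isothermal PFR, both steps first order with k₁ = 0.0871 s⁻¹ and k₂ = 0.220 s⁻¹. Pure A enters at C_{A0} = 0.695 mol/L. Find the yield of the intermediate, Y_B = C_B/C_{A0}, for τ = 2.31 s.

0.142

For first-order series with pure A initially, C_B(τ) = k₁C_{A0}/(k₂−k₁)·(e^(−k₁τ) − e^(−k₂τ)).
e^(−k₁τ) = e^(−0.0871×2.31) = e^(−0.2012) = 0.8177; e^(−k₂τ) = e^(−0.5082) = 0.6016.
C_B = 0.0871×0.695/(0.220−0.0871) × (0.8177−0.6016) = 0.4555×0.2162 = 0.09846 mol/L.
Y_B = C_B/C_{A0} = 0.09846/0.695 = 0.142.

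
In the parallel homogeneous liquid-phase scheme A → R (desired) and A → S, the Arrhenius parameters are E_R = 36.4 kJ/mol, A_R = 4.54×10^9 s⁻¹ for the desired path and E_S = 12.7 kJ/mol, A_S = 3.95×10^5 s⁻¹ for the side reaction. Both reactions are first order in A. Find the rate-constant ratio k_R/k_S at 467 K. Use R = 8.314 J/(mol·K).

25.7

k_R/k_S = (A_R/A_S)·exp[−(E_R−E_S)/(RT)] = (A_R/A_S)·exp[(E_S−E_R)/(RT)].
(E_S−E_R)/(RT) = (12.7−36.4)×10³/(8.314×467) = -23700/3883 = -6.104.
k_R/k_S = (4.54×10^9/3.95×10^5)·exp(-6.104) = 11494 × 0.002234 = 25.7.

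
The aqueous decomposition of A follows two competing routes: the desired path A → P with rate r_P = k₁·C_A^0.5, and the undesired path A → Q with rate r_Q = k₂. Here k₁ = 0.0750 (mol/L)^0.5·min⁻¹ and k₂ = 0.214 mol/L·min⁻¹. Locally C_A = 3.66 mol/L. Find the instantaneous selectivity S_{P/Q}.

0.670

S_{P/Q} = r_P/r_Q = (k₁·C_A^0.5)/(k₂) = (k₁/k₂)·C_A^0.5.
= (0.0750×3.660^0.5) / (0.214) = 0.1435/0.2140 = 0.670.
Since the desired path is higher order in A, keeping C_A high (PFR or concentrated feed) favours P.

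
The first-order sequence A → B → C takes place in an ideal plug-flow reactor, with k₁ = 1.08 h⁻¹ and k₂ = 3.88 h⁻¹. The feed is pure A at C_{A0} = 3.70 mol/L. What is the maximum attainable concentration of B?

At the optimum, C_{B,max}/C_{A0} = (k₁/k₂)^[k₂/(k₂−k₁)].
= (1.08/3.88)^(3.88/(3.88−1.08)) = (0.2784)^(1.386) = 0.1700.
C_{B,max} = 0.1700×3.70 = 0.629 mol/L.

0.629 mol/L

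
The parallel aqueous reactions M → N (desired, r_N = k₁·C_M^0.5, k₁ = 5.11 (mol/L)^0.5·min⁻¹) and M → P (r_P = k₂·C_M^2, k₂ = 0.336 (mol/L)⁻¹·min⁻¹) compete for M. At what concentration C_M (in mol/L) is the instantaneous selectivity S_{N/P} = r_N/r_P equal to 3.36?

S_{N/P} = (k₁/k₂)·C_M^-1.5 ⇒ C_M = (S·k₂/k₁)^(1/(-1.5)).
= (3.36×0.336/5.11)^(-0.6667) = (0.2209)^(-0.6667) = 2.74 mol/L.

2.74 mol/L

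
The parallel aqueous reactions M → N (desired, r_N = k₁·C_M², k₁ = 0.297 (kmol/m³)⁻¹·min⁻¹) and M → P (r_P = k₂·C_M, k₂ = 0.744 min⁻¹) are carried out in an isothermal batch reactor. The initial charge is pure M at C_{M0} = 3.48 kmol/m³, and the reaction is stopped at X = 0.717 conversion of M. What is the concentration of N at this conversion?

C_M = C_{M0}(1−X) = 0.9848 kmol/m³.
Along a PFR/batch, dC_P/dC_M = −r_P/(r_N+r_P) = −k₂/(k₂+k₁·C_M).
Integrating from C_{M0} to C_M: C_P = (0.744/0.297)·ln[(0.744+0.297·3.48)/(0.744+0.297·0.985)] = 2.505·ln(1.778/1.036) = 1.351 kmol/m³.
Then C_N = (C_{M0}−C_M) − C_P = 2.495 − 1.351 = 1.144 kmol/m³.

1.14 kmol/m³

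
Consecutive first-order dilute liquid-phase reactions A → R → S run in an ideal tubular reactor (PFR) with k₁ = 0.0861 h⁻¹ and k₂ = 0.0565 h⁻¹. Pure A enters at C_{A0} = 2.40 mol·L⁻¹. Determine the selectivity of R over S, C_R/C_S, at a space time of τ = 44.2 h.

0.218

For first-order series with pure A initially, C_R(τ) = k₁C_{A0}/(k₂−k₁)·(e^(−k₁τ) − e^(−k₂τ)).
e^(−k₁τ) = e^(−0.0861×44.2) = e^(−3.806) = 0.02225; e^(−k₂τ) = e^(−2.497) = 0.08231.
C_R = 0.0861×2.40/(0.0565−0.0861) × (0.02225−0.08231) = (-6.981)×(-0.06006) = 0.4193 mol·L⁻¹.
C_A = C_{A0}e^(−k₁τ) = 0.05339 mol·L⁻¹, so C_S = C_{A0}−C_A−C_R = 1.927 mol·L⁻¹; C_R/C_S = 0.218.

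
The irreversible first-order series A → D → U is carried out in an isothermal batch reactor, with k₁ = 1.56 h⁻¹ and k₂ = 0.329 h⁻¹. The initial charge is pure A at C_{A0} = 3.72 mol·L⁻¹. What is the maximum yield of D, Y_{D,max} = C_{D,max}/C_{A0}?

0.660

Evaluating C_D at t_opt = ln(k₂/k₁)/(k₂−k₁) gives C_{D,max}/C_{A0} = (k₁/k₂)^[k₂/(k₂−k₁)].
= (1.56/0.329)^(0.329/(0.329−1.56)) = (4.742)^(-0.2673) = 0.6597.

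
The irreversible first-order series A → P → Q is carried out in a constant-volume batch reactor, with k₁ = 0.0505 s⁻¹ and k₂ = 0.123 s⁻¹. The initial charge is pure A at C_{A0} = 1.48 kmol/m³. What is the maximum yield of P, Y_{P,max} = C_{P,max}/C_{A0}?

0.221

At the optimum, C_{P,max}/C_{A0} = (k₁/k₂)^[k₂/(k₂−k₁)].
= (0.0505/0.123)^(0.123/(0.123−0.0505)) = (0.4106)^(1.697) = 0.2208.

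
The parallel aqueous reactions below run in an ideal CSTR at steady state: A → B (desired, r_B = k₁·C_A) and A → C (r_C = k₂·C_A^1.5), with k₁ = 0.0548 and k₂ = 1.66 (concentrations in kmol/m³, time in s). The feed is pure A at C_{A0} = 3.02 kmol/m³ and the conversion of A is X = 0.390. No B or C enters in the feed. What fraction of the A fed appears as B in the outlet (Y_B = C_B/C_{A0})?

Exit C_A = C_{A0}(1−X) = 3.02×0.610 = 1.842 kmol/m³.
A CSTR operates uniformly at the exit composition, giving r_B = 0.1010 and r_C = 4.151 (each k·C_A^n at C_A = 1.842).
Fraction of consumed A going to B: r_B/(r_B+r_C) = 0.02374.
C_B = 0.02374·C_{A0}·X = 0.02374×3.02×0.390 = 0.0280 kmol/m³; Y_B = C_B/C_{A0} = 0.00926.

0.00926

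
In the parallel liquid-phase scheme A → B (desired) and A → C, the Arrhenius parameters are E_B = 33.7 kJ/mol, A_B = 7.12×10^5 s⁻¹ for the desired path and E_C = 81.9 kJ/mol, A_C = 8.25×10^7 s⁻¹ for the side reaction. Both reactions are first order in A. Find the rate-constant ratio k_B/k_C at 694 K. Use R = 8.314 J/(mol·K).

k_B/k_C = (A_B/A_C)·exp[−(E_B−E_C)/(RT)] = (A_B/A_C)·exp[(E_C−E_B)/(RT)].
(E_C−E_B)/(RT) = (81.9−33.7)×10³/(8.314×694) = 48200/5770 = 8.354.
k_B/k_C = (7.12×10^5/8.25×10^7)·exp(8.354) = 0.008630 × 4246 = 36.6.

36.6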